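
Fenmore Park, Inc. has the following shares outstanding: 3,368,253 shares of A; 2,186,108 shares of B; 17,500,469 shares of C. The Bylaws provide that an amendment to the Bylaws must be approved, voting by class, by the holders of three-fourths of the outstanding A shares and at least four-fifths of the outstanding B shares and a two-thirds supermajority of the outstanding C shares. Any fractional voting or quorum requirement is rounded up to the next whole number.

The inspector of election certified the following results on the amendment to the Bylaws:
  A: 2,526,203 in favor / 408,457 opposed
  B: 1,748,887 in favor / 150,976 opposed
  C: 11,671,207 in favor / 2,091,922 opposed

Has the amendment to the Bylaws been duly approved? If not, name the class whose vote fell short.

Approved — every class gave the required vote.

A: 3/4 of 3368253 = 2526189.75, rounded up to 2526190; 2,526,190 required, 2,526,203 in favor — approved.
B: 4/5 of 2186108 = 1748886.40, rounded up to 1748887; 1,748,887 required, 1,748,887 in favor — approved.
C: 2/3 of 17500469 = 11666979.33, rounded up to 11666980; 11,666,980 required, 11,671,207 in favor — approved.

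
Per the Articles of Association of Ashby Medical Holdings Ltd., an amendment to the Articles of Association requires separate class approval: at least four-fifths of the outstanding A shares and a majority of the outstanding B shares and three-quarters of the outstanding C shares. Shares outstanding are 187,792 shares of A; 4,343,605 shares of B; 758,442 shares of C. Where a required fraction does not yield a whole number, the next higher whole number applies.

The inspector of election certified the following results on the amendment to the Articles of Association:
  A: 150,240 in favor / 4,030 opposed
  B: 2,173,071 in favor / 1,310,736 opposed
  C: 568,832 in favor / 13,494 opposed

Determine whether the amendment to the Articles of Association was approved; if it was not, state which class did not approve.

Approved — every class gave the required vote.

A: 4/5 of 187792 = 150233.60, rounded up to 150234; 150,234 required, 150,240 in favor — approved.
B: a majority of 4343605 is 2171803; 2,171,803 required, 2,173,071 in favor — approved.
C: 3/4 of 758442 = 568831.50, rounded up to 568832; 568,832 required, 568,832 in favor — approved.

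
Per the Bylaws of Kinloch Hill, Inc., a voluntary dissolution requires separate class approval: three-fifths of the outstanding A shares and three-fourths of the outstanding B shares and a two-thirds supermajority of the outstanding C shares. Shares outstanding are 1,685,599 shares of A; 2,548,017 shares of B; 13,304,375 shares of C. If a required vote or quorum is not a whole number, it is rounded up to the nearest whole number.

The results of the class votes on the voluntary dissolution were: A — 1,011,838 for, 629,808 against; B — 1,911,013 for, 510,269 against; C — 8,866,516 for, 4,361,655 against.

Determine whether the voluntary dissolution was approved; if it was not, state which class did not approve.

A: 3/5 of 1685599 = 1011359.40, rounded up to 1011360; 1,011,360 required, 1,011,838 in favor — approved.
B: 3/4 of 2548017 = 1911012.75, rounded up to 1911013; 1,911,013 required, 1,911,013 in favor — approved.
C: 2/3 of 13304375 = 8869583.33, rounded up to 8869584; 8,869,584 required, 8,866,516 in favor — not approved.

Not approved — the C shares did not give the required vote.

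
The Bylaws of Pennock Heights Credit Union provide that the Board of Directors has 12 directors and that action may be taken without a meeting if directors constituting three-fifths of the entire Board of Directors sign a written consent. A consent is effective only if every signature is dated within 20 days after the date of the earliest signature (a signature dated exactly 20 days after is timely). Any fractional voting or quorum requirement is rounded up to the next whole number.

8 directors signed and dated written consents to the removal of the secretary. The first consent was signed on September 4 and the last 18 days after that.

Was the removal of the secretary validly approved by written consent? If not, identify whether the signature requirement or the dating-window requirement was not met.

Signatures required: three-fifths of 12 — 3/5 of 12 = 7.20, rounded up to 8, so 8 needed; 8 signed. Sufficient.
Dating window: the latest signature is 18 days after the earliest; the limit is 20 days. Within the window.

Effective — both the signature and dating-window requirements are satisfied.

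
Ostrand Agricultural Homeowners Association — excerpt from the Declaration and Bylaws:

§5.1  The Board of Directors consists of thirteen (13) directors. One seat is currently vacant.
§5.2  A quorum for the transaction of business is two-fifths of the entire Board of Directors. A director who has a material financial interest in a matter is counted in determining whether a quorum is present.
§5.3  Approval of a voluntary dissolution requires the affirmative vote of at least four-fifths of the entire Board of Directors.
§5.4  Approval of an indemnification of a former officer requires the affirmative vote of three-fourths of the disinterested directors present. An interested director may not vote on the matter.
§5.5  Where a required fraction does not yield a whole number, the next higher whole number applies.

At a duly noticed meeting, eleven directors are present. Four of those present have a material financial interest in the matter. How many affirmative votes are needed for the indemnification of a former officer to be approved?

6

The indemnification of a former officer requires three-fourths of the disinterested directors present (11 − 4 = 7).
3/4 of 7 = 5.25, rounded up to 6.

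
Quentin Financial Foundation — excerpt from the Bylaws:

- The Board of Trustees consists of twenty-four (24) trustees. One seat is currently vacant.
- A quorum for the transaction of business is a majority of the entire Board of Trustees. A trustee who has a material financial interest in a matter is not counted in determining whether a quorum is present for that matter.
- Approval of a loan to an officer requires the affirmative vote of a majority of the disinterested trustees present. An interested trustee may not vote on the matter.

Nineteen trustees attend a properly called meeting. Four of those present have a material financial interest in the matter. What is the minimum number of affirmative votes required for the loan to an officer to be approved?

The loan to an officer requires a majority of the disinterested trustees present (19 − 4 = 15).
A majority of 15 is 8.

8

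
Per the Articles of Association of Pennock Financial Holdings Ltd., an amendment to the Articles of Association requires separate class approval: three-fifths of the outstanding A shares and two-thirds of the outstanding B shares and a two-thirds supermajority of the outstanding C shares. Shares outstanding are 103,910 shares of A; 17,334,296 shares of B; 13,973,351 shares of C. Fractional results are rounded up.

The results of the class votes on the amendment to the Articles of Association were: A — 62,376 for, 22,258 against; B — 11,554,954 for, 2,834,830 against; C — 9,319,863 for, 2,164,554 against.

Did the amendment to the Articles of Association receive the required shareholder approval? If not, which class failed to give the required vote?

Not approved — the B shares did not give the required vote.

A: 3/5 of 103910 = 62346; 62,346 required, 62,376 in favor — approved.
B: 2/3 of 17334296 = 11556197.33, rounded up to 11556198; 11,556,198 required, 11,554,954 in favor — not approved.
C: 2/3 of 13973351 = 9315567.33, rounded up to 9315568; 9,315,568 required, 9,319,863 in favor — approved.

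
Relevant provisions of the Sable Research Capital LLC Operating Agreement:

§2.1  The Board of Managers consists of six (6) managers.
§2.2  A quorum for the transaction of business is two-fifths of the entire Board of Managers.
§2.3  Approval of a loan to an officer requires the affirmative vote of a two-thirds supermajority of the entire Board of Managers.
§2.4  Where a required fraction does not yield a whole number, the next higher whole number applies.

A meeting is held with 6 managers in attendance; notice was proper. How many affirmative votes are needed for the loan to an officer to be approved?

4

The loan to an officer requires two-thirds of the entire Board of Managers (6).
2/3 of 6 = 4.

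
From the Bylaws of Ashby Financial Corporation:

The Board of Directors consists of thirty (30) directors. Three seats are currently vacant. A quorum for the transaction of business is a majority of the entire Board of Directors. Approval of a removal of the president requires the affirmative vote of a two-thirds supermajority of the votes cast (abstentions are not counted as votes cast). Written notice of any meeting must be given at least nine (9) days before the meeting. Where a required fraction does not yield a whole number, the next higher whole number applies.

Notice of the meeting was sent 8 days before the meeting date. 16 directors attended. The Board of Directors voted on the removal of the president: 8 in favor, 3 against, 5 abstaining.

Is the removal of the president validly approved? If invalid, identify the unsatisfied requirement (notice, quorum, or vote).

Notice: 8 days given; 9 required (8 < 9). Not satisfied.
Quorum: 16 present; quorum is 16. Satisfied.
Vote: the removal of the president requires two-thirds of the votes cast (16 present − 5 abstaining = 11). 2/3 of 11 = 7.33, rounded up to 8, so 8 affirmative votes are needed; 8 voted in favor. Satisfied.

Invalid — notice requirement not satisfied.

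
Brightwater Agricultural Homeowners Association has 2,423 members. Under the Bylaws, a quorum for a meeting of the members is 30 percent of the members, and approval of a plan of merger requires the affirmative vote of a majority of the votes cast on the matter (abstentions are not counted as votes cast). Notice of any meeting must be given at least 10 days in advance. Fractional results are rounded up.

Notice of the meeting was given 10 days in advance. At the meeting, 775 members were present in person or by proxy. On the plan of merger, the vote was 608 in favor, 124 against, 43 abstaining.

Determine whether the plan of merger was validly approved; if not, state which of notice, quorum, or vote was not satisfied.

Valid — all requirements satisfied.

Notice: 10 days given; 10 required. Satisfied.
Quorum: 30% of 2,423 = 726.90, rounded up to 727; 775 present. Satisfied.
Vote: requires a majority of the votes cast (775 − 43 abstaining = 732); a majority of 732 is 367, so 367 needed; 608 in favor. Satisfied.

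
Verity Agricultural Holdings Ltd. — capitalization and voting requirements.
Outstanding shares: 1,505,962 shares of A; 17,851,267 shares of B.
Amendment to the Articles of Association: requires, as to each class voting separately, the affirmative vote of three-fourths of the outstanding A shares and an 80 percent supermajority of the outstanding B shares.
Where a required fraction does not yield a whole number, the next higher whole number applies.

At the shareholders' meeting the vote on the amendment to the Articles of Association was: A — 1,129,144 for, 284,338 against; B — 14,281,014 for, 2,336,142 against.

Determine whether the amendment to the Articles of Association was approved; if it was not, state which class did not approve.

Not approved — the A shares did not give the required vote.

A: 3/4 of 1505962 = 1129471.50, rounded up to 1129472; 1,129,472 required, 1,129,144 in favor — not approved.
B: 4/5 of 17851267 = 14281013.60, rounded up to 14281014; 14,281,014 required, 14,281,014 in favor — approved.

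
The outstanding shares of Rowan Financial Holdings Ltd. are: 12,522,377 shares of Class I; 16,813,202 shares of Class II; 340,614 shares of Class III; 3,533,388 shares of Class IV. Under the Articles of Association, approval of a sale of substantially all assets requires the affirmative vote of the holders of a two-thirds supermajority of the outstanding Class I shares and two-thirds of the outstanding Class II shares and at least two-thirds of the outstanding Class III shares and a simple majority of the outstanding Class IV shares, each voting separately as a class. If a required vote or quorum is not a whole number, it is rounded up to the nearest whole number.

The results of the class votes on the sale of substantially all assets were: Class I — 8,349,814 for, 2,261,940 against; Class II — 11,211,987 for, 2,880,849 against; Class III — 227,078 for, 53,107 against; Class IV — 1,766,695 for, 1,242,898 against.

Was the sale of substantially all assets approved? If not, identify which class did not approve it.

Class I: 2/3 of 12522377 = 8348251.33, rounded up to 8348252; 8,348,252 required, 8,349,814 in favor — approved.
Class II: 2/3 of 16813202 = 11208801.33, rounded up to 11208802; 11,208,802 required, 11,211,987 in favor — approved.
Class III: 2/3 of 340614 = 227076; 227,076 required, 227,078 in favor — approved.
Class IV: a majority of 3533388 is 1766695; 1,766,695 required, 1,766,695 in favor — approved.

Approved — every class gave the required vote.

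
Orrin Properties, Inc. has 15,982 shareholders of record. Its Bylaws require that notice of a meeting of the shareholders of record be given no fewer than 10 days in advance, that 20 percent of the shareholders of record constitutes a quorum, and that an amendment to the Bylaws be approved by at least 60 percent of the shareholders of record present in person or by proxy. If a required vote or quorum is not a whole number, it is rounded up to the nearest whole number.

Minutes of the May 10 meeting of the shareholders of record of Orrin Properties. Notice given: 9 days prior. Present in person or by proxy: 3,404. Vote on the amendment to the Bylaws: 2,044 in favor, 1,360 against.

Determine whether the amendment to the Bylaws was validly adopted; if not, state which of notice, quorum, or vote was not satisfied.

Invalid — notice requirement not satisfied.

Notice: 9 days given; 10 required. Not satisfied.
Quorum: 20% of 15,982 = 3,196.40, rounded up to 3,197; 3,404 present. Satisfied.
Vote: requires three-fifths of those present (3,404); 3/5 of 3404 = 2042.40, rounded up to 2043, so 2,043 needed; 2,044 in favor. Satisfied.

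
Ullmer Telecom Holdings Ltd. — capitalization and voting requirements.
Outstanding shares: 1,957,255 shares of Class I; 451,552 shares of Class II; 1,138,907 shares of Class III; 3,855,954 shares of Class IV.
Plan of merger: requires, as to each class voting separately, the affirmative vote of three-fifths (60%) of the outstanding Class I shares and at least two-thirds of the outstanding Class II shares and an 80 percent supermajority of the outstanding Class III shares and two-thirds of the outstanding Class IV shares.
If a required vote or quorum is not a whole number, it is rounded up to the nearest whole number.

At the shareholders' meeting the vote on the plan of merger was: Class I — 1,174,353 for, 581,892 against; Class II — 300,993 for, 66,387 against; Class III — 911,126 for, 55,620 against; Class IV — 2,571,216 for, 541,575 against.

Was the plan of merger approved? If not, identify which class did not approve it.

Class I: 3/5 of 1957255 = 1174353; 1,174,353 required, 1,174,353 in favor — approved.
Class II: 2/3 of 451552 = 301034.67, rounded up to 301035; 301,035 required, 300,993 in favor — not approved.
Class III: 4/5 of 1138907 = 911125.60, rounded up to 911126; 911,126 required, 911,126 in favor — approved.
Class IV: 2/3 of 3855954 = 2570636; 2,570,636 required, 2,571,216 in favor — approved.

Not approved — the Class II shares did not give the required vote.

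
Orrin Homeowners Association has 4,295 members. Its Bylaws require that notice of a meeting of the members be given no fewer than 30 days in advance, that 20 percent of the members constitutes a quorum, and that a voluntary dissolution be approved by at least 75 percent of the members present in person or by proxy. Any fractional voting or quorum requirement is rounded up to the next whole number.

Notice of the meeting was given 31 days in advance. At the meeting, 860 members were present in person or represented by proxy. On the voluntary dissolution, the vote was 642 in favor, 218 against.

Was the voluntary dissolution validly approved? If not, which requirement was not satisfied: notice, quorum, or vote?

Invalid — vote requirement not satisfied.

Notice: 31 days given; 30 required. Satisfied.
Quorum: 20% of 4,295 = 859; 860 present. Satisfied.
Vote: requires three-fourths of those present (860); 3/4 of 860 = 645, so 645 needed; 642 in favor. Not satisfied.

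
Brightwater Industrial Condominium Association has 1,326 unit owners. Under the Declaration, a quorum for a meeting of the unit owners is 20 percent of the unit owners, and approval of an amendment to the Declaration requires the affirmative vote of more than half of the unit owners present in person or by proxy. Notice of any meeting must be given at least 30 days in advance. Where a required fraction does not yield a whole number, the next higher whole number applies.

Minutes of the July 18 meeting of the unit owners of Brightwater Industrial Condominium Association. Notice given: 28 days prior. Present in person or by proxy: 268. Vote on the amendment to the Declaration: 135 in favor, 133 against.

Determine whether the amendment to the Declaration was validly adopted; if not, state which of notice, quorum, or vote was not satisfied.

Notice: 28 days given; 30 required. Not satisfied.
Quorum: 20% of 1,326 = 265.20, rounded up to 266; 268 present. Satisfied.
Vote: requires a majority of those present (268); a majority of 268 is 135, so 135 needed; 135 in favor. Satisfied.

Invalid — notice requirement not satisfied.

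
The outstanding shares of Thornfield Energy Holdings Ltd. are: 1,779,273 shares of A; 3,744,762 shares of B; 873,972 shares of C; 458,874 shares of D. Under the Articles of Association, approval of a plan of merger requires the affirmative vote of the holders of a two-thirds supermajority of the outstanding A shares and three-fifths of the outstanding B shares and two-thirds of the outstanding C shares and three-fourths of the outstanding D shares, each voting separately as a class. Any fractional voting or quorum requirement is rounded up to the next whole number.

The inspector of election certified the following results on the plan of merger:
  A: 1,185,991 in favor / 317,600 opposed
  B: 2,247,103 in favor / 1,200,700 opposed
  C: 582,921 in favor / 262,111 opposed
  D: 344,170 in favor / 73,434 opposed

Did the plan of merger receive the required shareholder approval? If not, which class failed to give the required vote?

A: 2/3 of 1779273 = 1186182; 1,186,182 required, 1,185,991 in favor — not approved.
B: 3/5 of 3744762 = 2246857.20, rounded up to 2246858; 2,246,858 required, 2,247,103 in favor — approved.
C: 2/3 of 873972 = 582648; 582,648 required, 582,921 in favor — approved.
D: 3/4 of 458874 = 344155.50, rounded up to 344156; 344,156 required, 344,170 in favor — approved.

Not approved — the A shares did not give the required vote.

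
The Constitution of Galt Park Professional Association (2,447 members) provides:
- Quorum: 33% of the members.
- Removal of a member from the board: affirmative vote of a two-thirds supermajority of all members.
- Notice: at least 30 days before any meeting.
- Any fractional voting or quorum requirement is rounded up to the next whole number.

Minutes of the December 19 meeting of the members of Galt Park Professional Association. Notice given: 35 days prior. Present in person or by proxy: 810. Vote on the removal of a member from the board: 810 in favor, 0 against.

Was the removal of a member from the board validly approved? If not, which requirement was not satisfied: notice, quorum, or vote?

Notice: 35 days given; 30 required. Satisfied.
Quorum: 33% of 2,447 = 807.51, rounded up to 808; 810 present. Satisfied.
Vote: requires two-thirds of all members (2,447); 2/3 of 2447 = 1631.33, rounded up to 1632, so 1,632 needed; 810 in favor. Not satisfied.

Invalid — vote requirement not satisfied.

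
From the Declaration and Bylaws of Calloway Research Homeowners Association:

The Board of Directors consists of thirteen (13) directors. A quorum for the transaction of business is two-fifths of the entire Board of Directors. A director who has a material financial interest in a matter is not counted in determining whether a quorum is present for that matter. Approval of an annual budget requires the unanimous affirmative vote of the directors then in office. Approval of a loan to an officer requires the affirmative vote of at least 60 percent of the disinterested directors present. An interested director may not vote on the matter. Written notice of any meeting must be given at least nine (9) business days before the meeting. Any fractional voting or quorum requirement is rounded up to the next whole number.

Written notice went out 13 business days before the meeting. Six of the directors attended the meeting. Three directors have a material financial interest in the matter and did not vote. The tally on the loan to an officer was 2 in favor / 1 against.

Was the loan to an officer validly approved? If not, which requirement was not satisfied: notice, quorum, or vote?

Notice: 13 business days given; 9 required (13 ≥ 9). Satisfied.
Quorum: 6 present, but the 3 interested directors do not count, leaving 3. Quorum is 6. Not satisfied.
Vote: the loan to an officer requires three-fifths of the disinterested directors present (6 − 3 = 3). 3/5 of 3 = 1.80, rounded up to 2, so 2 affirmative votes are needed; 2 voted in favor. Satisfied. (Moot — without a quorum no business can be validly transacted.)

Invalid — quorum requirement not satisfied.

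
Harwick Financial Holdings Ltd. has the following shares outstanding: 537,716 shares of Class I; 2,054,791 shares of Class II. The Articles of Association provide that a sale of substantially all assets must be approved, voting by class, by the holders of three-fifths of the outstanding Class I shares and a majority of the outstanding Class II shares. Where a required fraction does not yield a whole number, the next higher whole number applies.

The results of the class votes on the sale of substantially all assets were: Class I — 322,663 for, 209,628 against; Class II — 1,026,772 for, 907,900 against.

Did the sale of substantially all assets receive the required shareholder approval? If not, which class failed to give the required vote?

Not approved — the Class II shares did not give the required vote.

Class I: 3/5 of 537716 = 322629.60, rounded up to 322630; 322,630 required, 322,663 in favor — approved.
Class II: a majority of 2054791 is 1027396; 1,027,396 required, 1,026,772 in favor — not approved.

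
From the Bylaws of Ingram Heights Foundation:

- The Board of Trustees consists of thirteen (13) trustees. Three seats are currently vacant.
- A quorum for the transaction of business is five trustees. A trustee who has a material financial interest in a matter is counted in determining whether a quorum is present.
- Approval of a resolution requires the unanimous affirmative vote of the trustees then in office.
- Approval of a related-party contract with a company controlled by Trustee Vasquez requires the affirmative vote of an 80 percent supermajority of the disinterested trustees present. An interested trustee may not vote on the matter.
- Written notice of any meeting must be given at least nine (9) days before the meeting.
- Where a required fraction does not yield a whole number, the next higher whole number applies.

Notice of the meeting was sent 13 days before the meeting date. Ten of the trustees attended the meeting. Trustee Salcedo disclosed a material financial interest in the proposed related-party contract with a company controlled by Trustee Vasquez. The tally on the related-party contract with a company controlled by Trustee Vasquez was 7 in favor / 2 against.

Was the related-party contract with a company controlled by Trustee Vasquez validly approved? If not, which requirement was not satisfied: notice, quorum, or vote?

Invalid — vote requirement not satisfied.

Notice: 13 days given; 9 required (13 ≥ 9). Satisfied.
Quorum: 10 present (interested trustees count toward quorum); quorum is 5. Satisfied.
Vote: the related-party contract with a company controlled by Trustee Vasquez requires four-fifths of the disinterested trustees present (10 − 1 = 9). 4/5 of 9 = 7.20, rounded up to 8, so 8 affirmative votes are needed; 7 voted in favor. Not satisfied.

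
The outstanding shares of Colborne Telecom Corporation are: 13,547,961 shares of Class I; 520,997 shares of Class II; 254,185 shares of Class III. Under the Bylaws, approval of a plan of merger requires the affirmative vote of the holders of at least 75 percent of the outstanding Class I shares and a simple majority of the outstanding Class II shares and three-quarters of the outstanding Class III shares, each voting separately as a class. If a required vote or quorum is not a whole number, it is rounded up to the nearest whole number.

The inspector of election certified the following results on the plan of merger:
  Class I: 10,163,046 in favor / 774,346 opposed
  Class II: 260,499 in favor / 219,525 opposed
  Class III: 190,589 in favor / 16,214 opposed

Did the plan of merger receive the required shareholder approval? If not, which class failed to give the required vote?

Not approved — the Class III shares did not give the required vote.

Class I: 3/4 of 13547961 = 10160970.75, rounded up to 10160971; 10,160,971 required, 10,163,046 in favor — approved.
Class II: a majority of 520997 is 260499; 260,499 required, 260,499 in favor — approved.
Class III: 3/4 of 254185 = 190638.75, rounded up to 190639; 190,639 required, 190,589 in favor — not approved.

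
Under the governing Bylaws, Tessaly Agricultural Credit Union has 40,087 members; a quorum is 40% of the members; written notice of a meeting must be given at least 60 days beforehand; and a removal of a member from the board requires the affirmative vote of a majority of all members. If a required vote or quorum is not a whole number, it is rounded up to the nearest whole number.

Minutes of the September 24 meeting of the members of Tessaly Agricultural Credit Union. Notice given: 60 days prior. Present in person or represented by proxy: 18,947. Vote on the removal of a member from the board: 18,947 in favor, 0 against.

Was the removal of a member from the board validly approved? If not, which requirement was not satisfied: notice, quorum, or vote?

Invalid — vote requirement not satisfied.

Notice: 60 days given; 60 required. Satisfied.
Quorum: 40% of 40,087 = 16,034.80, rounded up to 16,035; 18,947 present. Satisfied.
Vote: requires a majority of all members (40,087); a majority of 40087 is 20044, so 20,044 needed; 18,947 in favor. Not satisfied.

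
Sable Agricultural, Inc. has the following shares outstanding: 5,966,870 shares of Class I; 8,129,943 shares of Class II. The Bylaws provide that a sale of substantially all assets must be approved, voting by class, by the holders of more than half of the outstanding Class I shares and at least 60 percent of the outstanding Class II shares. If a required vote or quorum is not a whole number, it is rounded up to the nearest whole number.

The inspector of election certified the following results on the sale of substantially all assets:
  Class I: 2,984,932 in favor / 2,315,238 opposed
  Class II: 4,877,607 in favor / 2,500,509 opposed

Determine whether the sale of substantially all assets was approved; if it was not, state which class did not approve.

Class I: a majority of 5966870 is 2983436; 2,983,436 required, 2,984,932 in favor — approved.
Class II: 3/5 of 8129943 = 4877965.80, rounded up to 4877966; 4,877,966 required, 4,877,607 in favor — not approved.

Not approved — the Class II shares did not give the required vote.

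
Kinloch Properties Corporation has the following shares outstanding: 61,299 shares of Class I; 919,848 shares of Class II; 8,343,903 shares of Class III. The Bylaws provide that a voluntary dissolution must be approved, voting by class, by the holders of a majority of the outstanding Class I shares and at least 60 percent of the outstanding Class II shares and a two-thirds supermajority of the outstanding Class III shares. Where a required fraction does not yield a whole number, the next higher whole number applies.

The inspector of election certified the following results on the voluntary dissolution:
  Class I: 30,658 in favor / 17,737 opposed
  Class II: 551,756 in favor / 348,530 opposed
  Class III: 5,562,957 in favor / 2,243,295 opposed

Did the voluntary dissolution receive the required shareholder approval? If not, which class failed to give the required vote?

Class I: a majority of 61299 is 30650; 30,650 required, 30,658 in favor — approved.
Class II: 3/5 of 919848 = 551908.80, rounded up to 551909; 551,909 required, 551,756 in favor — not approved.
Class III: 2/3 of 8343903 = 5562602; 5,562,602 required, 5,562,957 in favor — approved.

Not approved — the Class II shares did not give the required vote.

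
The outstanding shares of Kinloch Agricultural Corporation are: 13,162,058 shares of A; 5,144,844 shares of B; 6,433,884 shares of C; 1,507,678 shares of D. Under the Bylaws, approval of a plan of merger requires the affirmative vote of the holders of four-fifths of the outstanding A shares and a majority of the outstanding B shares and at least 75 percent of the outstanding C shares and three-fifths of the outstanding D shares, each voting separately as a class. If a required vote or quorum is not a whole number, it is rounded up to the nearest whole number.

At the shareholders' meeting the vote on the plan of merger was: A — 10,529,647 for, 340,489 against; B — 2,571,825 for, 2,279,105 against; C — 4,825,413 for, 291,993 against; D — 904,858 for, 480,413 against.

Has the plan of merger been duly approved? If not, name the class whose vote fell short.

A: 4/5 of 13162058 = 10529646.40, rounded up to 10529647; 10,529,647 required, 10,529,647 in favor — approved.
B: a majority of 5144844 is 2572423; 2,572,423 required, 2,571,825 in favor — not approved.
C: 3/4 of 6433884 = 4825413; 4,825,413 required, 4,825,413 in favor — approved.
D: 3/5 of 1507678 = 904606.80, rounded up to 904607; 904,607 required, 904,858 in favor — approved.

Not approved — the B shares did not give the required vote.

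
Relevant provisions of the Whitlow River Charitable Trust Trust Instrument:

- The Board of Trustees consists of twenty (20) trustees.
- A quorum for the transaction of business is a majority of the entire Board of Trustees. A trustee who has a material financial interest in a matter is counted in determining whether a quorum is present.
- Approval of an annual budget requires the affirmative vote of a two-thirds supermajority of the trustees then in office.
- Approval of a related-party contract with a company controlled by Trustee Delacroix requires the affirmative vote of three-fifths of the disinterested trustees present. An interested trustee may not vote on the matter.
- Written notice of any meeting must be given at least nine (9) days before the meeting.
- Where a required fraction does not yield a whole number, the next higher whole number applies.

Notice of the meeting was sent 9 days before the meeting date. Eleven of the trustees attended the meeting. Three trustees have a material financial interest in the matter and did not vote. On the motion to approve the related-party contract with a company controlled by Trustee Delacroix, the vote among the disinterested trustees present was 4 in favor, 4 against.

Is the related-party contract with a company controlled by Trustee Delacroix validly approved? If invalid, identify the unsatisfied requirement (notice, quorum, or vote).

Invalid — vote requirement not satisfied.

Notice: 9 days given; 9 required (9 ≥ 9). Satisfied.
Quorum: 11 present (interested trustees count toward quorum); quorum is 11. Satisfied.
Vote: the related-party contract with a company controlled by Trustee Delacroix requires three-fifths of the disinterested trustees present (11 − 3 = 8). 3/5 of 8 = 4.80, rounded up to 5, so 5 affirmative votes are needed; 4 voted in favor. Not satisfied.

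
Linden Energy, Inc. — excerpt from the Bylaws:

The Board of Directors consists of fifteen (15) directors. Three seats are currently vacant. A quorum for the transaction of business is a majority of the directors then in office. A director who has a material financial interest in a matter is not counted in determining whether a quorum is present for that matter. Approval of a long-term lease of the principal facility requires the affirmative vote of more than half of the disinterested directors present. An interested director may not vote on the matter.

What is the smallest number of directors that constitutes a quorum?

7

A majority of 12 is 7.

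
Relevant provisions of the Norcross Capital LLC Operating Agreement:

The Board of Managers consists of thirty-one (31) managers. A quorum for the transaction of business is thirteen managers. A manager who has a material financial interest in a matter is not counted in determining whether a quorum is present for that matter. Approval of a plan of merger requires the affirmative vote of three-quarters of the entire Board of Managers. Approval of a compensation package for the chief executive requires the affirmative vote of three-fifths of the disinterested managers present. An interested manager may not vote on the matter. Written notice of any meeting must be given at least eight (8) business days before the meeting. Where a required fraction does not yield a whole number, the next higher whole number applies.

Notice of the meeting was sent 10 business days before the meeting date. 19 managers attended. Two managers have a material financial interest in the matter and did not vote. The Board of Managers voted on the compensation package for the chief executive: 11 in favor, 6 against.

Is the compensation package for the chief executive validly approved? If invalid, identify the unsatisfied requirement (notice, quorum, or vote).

Valid — all requirements satisfied.

Notice: 10 business days given; 8 required (10 ≥ 8). Satisfied.
Quorum: 19 present, but the 2 interested managers do not count, leaving 17. Quorum is 13. Satisfied.
Vote: the compensation package for the chief executive requires three-fifths of the disinterested managers present (19 − 2 = 17). 3/5 of 17 = 10.20, rounded up to 11, so 11 affirmative votes are needed; 11 voted in favor. Satisfied.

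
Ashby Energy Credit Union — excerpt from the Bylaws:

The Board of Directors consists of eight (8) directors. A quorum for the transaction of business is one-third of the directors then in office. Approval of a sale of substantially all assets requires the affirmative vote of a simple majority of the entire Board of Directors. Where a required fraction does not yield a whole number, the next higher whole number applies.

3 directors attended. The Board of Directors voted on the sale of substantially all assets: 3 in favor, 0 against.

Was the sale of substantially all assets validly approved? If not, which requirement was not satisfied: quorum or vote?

Quorum: 3 present; quorum is 3. Satisfied.
Vote: the sale of substantially all assets requires a majority of the entire Board of Directors (8). A majority of 8 is 5, so 5 affirmative votes are needed; 3 voted in favor. Not satisfied.

Invalid — vote requirement not satisfied.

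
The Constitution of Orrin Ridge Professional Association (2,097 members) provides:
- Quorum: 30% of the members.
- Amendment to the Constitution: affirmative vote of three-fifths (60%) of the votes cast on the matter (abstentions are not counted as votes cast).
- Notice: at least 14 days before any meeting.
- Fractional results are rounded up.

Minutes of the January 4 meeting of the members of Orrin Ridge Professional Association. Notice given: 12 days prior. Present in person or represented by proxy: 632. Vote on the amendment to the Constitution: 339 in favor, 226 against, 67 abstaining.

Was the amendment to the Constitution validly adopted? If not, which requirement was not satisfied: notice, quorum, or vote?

Invalid — notice requirement not satisfied.

Notice: 12 days given; 14 required. Not satisfied.
Quorum: 30% of 2,097 = 629.10, rounded up to 630; 632 present. Satisfied.
Vote: requires three-fifths of the votes cast (632 − 67 abstaining = 565); 3/5 of 565 = 339, so 339 needed; 339 in favor. Satisfied.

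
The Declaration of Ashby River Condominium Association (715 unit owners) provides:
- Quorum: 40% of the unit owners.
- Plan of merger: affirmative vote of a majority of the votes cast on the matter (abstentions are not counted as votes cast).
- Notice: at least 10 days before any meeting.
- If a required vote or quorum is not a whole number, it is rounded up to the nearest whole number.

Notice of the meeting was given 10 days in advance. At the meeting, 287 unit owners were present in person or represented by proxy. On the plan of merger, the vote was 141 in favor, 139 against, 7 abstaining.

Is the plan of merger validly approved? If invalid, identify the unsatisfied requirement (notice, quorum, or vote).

Valid — all requirements satisfied.

Notice: 10 days given; 10 required. Satisfied.
Quorum: 40% of 715 = 286; 287 present. Satisfied.
Vote: requires a majority of the votes cast (287 − 7 abstaining = 280); a majority of 280 is 141, so 141 needed; 141 in favor. Satisfied.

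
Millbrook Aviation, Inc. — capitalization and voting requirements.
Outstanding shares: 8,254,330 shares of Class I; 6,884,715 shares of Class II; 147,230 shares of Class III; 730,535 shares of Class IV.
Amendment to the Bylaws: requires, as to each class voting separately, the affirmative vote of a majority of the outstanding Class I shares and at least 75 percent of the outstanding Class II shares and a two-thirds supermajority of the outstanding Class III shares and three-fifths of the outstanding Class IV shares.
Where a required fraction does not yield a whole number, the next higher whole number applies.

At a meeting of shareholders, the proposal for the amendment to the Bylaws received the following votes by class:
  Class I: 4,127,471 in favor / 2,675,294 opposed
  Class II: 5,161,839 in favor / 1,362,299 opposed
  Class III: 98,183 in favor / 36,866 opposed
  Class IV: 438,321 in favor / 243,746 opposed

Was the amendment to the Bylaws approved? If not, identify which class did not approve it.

Class I: a majority of 8254330 is 4127166; 4,127,166 required, 4,127,471 in favor — approved.
Class II: 3/4 of 6884715 = 5163536.25, rounded up to 5163537; 5,163,537 required, 5,161,839 in favor — not approved.
Class III: 2/3 of 147230 = 98153.33, rounded up to 98154; 98,154 required, 98,183 in favor — approved.
Class IV: 3/5 of 730535 = 438321; 438,321 required, 438,321 in favor — approved.

Not approved — the Class II shares did not give the required vote.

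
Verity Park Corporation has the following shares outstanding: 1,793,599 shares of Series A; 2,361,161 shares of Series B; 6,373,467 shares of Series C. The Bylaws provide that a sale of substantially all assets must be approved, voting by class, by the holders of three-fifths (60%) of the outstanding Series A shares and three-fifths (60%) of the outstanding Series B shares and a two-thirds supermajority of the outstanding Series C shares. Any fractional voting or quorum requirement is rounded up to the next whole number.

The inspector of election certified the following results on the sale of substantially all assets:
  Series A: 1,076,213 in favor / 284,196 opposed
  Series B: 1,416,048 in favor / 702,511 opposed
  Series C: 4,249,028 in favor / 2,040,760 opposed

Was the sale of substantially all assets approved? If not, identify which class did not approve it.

Series A: 3/5 of 1793599 = 1076159.40, rounded up to 1076160; 1,076,160 required, 1,076,213 in favor — approved.
Series B: 3/5 of 2361161 = 1416696.60, rounded up to 1416697; 1,416,697 required, 1,416,048 in favor — not approved.
Series C: 2/3 of 6373467 = 4248978; 4,248,978 required, 4,249,028 in favor — approved.

Not approved — the Series B shares did not give the required vote.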